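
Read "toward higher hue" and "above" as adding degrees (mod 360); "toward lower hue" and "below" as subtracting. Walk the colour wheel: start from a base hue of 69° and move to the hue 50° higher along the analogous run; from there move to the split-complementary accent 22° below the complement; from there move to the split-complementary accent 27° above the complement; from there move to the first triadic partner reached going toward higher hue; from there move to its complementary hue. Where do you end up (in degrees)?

+50° (analog 50° ↑): 69 + 50 = 119°
+158° (split-comp 22° ↓): 119 + 158 = 277°
+207° (split-comp 27° ↑): 277 + 207 = 484 → 484 − 360 = 124°
+120° (triadic ↑): 124 + 120 = 244°
+180° (complement): 244 + 180 = 424 → 424 − 360 = 64°

64°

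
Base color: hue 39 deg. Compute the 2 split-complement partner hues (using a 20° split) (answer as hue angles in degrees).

Complement of 39 deg: 39 + 180 = 219°
219 − 20 = 199°
219 + 20 = 239°

199° and 239°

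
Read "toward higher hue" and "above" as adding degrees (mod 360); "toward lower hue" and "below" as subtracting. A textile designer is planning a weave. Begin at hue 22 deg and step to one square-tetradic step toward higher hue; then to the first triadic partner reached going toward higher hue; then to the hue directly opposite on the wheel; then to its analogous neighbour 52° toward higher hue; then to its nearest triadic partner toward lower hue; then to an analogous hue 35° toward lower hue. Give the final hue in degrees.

309°

+90° (square ↑): 22 + 90 = 112°
+120° (triadic ↑): 112 + 120 = 232°
+180° (complement): 232 + 180 = 412 → 412 − 360 = 52°
+52° (analog 52° ↑): 52 + 52 = 104°
−120° (triadic ↓): 104 − 120 = -16 → -16 + 360 = 344°
−35° (analog 35° ↓): 344 − 35 = 309°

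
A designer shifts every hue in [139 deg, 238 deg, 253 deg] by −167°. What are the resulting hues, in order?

139 − 167 = -28 → -28 + 360 = 332°
238 − 167 = 71°
253 − 167 = 86°

332°, 71°, 86°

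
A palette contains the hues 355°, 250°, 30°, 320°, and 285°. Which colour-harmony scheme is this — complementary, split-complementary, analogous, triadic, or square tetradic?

analogous

Sort the hues: 30°, 250°, 285°, 320°, 355°.
Successive gaps around the wheel: 220°, 35°, 35°, 35°, 35°.
A run of hues at equal small steps (35°) with one large closing gap is an analogous group.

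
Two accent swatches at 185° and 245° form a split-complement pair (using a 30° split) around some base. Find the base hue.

35°

The accents sit 30° either side of the complement, so the complement is their short-arc midpoint on the wheel.
Short-arc midpoint of 185° and 245°: 215°.
Base is 180° from the complement: 215 − 180 = 35°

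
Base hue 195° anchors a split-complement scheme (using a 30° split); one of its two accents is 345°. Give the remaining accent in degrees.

45°

Split-complementary hues sit 30° either side of the complement.
Complement of the base 195°: 195 + 180 = 375 → 375 − 360 = 15°
The given accent 345° is 30° one side of 15°; the other accent sits 30° the other side: 15 + 30 = 45°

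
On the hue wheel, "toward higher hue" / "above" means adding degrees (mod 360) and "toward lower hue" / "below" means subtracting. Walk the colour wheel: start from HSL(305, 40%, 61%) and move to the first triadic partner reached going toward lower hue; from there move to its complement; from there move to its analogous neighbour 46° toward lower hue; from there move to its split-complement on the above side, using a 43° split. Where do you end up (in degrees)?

182°

305 − 120 = 185°   (triadic ↓)
185 + 180 = 365 → 365 − 360 = 5°   (complement)
5 − 46 = -41 → -41 + 360 = 319°   (analog 46° ↓)
319 + 223 = 542 → 542 − 360 = 182°   (split-comp 43° ↑)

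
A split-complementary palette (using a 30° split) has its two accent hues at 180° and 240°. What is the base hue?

30°

The accents sit 30° either side of the complement, so the complement is their short-arc midpoint on the wheel.
Short-arc midpoint of 180° and 240°: 210°.
Base is 180° from the complement: 210 − 180 = 30°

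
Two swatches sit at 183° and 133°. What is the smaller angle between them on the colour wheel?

50°

|183 − 133| = 50.
50 ≤ 180, so the shorter arc is 50°.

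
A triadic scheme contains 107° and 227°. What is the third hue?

A triad spaces three hues 120° apart.
The full set is {107°, 227°, 347°}.

347°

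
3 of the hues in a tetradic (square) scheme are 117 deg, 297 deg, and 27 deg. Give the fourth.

A square tetradic scheme places four hues every 90°.
The full set through 27° is {27°, 117°, 207°, 297°}.
Given {27°, 117°, 297°}, the missing hue is 207°.

207°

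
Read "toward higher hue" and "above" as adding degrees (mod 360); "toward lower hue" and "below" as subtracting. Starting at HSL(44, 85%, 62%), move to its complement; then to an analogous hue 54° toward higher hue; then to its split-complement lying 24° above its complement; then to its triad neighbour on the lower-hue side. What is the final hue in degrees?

2°

44 + 180 = 224°   (complement)
224 + 54 = 278°   (analog 54° ↑)
278 + 204 = 482 → 482 − 360 = 122°   (split-comp 24° ↑)
122 − 120 = 2°   (triadic ↓)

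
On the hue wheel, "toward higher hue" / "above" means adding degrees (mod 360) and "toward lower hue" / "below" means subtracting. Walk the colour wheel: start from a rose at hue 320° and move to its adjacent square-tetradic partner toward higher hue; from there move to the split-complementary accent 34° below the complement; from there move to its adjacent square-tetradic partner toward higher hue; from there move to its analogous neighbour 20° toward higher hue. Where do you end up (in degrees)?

+90° (square ↑): 320 + 90 = 410 → 410 − 360 = 50°
+146° (split-comp 34° ↓): 50 + 146 = 196°
+90° (square ↑): 196 + 90 = 286°
+20° (analog 20° ↑): 286 + 20 = 306°

306°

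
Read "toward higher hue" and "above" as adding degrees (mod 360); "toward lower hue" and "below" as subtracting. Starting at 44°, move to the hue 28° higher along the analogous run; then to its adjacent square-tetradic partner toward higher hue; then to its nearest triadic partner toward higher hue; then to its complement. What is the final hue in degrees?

102°

44 + 28 = 72°   (analog 28° ↑)
72 + 90 = 162°   (square ↑)
162 + 120 = 282°   (triadic ↑)
282 + 180 = 462 → 462 − 360 = 102°   (complement)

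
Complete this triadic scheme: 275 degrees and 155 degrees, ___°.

35°

A triad places three hues 120° apart.
The full set through 155° is {35°, 155°, 275°}.
Given {155°, 275°}, the missing hue is 35°.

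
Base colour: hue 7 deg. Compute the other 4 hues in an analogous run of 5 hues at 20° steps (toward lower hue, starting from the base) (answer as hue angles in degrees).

Analogous hues sit every 20° along the wheel.
7 − 20 = -13 → -13 + 360 = 347°
7 − 40 = -33 → -33 + 360 = 327°
7 − 60 = -53 → -53 + 360 = 307°
7 − 80 = -73 → -73 + 360 = 287°

347°, 327°, 307° and 287°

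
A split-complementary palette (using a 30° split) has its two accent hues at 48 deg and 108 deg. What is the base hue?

258°

The accents sit 30° either side of the complement, so the complement is their short-arc midpoint on the wheel.
Short-arc midpoint of 48° and 108°: 78°.
Base is 180° from the complement: 78 − 180 = -102 → -102 + 360 = 258°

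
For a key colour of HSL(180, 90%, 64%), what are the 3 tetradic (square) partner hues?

270°, 0°, 90°

A square tetradic scheme places four hues every 90°.
180 + 90 = 270°
180 + 180 = 360 → 360 − 360 = 0°
180 + 270 = 450 → 450 − 360 = 90°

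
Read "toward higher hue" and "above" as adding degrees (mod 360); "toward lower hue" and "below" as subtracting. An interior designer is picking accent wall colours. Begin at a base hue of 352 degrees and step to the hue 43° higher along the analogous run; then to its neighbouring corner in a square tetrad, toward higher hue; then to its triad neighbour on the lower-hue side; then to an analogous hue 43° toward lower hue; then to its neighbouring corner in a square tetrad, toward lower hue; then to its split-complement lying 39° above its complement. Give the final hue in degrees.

+43° (analog 43° ↑): 352 + 43 = 395 → 395 − 360 = 35°
+90° (square ↑): 35 + 90 = 125°
−120° (triadic ↓): 125 − 120 = 5°
−43° (analog 43° ↓): 5 − 43 = -38 → -38 + 360 = 322°
−90° (square ↓): 322 − 90 = 232°
+219° (split-comp 39° ↑): 232 + 219 = 451 → 451 − 360 = 91°

91°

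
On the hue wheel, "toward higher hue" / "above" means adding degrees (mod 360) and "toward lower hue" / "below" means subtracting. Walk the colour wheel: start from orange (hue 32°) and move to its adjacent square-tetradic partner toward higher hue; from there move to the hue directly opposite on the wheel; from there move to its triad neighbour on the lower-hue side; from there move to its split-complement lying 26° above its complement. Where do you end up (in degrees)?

square ↑ +90°: 32 + 90 = 122°
complement +180°: 122 + 180 = 302°
triadic ↓ −120°: 302 − 120 = 182°
split-comp 26° ↑ +206°: 182 + 206 = 388 → 388 − 360 = 28°

28°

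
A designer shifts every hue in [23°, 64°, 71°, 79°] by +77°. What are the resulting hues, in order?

23 + 77 = 100°
64 + 77 = 141°
71 + 77 = 148°
79 + 77 = 156°

100°, 141°, 148°, 156°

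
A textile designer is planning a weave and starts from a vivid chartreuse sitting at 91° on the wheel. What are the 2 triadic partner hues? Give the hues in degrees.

211° and 331°

A triad places three hues 120° apart.
91 + 120 = 211°
91 + 240 = 331°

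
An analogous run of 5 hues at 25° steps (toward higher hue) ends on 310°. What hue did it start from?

4 steps of 25° (toward higher hue) give a net shift of +100°.
Start = end − shift: 310 − 100 = 210°

210°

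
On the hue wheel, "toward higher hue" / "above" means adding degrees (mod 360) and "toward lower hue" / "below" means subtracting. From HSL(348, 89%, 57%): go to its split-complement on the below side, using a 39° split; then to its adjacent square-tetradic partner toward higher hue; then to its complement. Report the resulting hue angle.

39°

348 + 141 = 489 → 489 − 360 = 129°   (split-comp 39° ↓)
129 + 90 = 219°   (square ↑)
219 + 180 = 399 → 399 − 360 = 39°   (complement)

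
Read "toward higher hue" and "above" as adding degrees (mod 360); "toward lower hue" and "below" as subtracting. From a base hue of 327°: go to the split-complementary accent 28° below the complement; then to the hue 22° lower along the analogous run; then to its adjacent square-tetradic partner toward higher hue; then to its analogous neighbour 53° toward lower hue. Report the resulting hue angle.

+152° (split-comp 28° ↓): 327 + 152 = 479 → 479 − 360 = 119°
−22° (analog 22° ↓): 119 − 22 = 97°
+90° (square ↑): 97 + 90 = 187°
−53° (analog 53° ↓): 187 − 53 = 134°

134°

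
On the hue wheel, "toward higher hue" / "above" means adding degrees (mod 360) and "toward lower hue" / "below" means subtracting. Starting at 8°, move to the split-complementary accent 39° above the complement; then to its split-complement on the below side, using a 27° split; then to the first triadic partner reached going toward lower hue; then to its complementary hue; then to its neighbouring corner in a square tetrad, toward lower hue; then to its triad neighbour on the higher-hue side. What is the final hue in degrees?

+219° (split-comp 39° ↑): 8 + 219 = 227°
+153° (split-comp 27° ↓): 227 + 153 = 380 → 380 − 360 = 20°
−120° (triadic ↓): 20 − 120 = -100 → -100 + 360 = 260°
+180° (complement): 260 + 180 = 440 → 440 − 360 = 80°
−90° (square ↓): 80 − 90 = -10 → -10 + 360 = 350°
+120° (triadic ↑): 350 + 120 = 470 → 470 − 360 = 110°

110°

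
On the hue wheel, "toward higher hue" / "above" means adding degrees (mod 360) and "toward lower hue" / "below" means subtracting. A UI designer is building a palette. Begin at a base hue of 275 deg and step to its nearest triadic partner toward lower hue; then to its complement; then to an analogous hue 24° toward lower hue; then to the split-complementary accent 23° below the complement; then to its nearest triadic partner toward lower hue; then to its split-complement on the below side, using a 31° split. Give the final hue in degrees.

137°

triadic ↓ −120°: 275 − 120 = 155°
complement +180°: 155 + 180 = 335°
analog 24° ↓ −24°: 335 − 24 = 311°
split-comp 23° ↓ +157°: 311 + 157 = 468 → 468 − 360 = 108°
triadic ↓ −120°: 108 − 120 = -12 → -12 + 360 = 348°
split-comp 31° ↓ +149°: 348 + 149 = 497 → 497 − 360 = 137°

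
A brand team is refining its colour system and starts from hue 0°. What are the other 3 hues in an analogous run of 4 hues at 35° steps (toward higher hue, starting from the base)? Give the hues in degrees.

Analogous hues sit every 35° along the wheel.
0 + 35 = 35°
0 + 70 = 70°
0 + 105 = 105°

35°, 70°, and 105°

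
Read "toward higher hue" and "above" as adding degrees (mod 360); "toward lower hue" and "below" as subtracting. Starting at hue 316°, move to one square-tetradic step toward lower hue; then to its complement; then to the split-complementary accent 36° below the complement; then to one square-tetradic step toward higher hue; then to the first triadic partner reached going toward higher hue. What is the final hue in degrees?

square ↓ −90°: 316 − 90 = 226°
complement +180°: 226 + 180 = 406 → 406 − 360 = 46°
split-comp 36° ↓ +144°: 46 + 144 = 190°
square ↑ +90°: 190 + 90 = 280°
triadic ↑ +120°: 280 + 120 = 400 → 400 − 360 = 40°

40°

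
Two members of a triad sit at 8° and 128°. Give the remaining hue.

A triad spaces three hues 120° apart.
The full set is {8°, 128°, 248°}.

248°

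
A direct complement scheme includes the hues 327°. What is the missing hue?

The complement sits 180° across the wheel.
The full set through 327° is {147°, 327°}.
Given {327°}, the missing hue is 147°.

147°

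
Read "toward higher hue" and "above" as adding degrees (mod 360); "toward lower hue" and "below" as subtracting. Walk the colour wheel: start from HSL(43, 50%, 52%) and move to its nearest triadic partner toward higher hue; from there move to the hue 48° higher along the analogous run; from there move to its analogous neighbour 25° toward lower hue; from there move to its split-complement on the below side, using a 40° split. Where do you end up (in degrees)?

43 + 120 = 163°   (triadic ↑)
163 + 48 = 211°   (analog 48° ↑)
211 − 25 = 186°   (analog 25° ↓)
186 + 140 = 326°   (split-comp 40° ↓)

326°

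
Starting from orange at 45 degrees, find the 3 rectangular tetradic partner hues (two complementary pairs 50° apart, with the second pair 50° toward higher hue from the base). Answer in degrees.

A rectangular tetradic uses two complementary pairs 50° apart: offsets 0°, 50°, 180°, 230°.
45 + 50 = 95°
45 + 180 = 225°
45 + 230 = 275°

95°, 225° and 275°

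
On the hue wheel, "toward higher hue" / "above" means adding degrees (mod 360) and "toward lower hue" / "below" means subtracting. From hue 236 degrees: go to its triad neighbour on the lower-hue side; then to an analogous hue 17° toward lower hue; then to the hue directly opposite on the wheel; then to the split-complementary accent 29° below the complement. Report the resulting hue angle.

236 − 120 = 116°   (triadic ↓)
116 − 17 = 99°   (analog 17° ↓)
99 + 180 = 279°   (complement)
279 + 151 = 430 → 430 − 360 = 70°   (split-comp 29° ↓)

70°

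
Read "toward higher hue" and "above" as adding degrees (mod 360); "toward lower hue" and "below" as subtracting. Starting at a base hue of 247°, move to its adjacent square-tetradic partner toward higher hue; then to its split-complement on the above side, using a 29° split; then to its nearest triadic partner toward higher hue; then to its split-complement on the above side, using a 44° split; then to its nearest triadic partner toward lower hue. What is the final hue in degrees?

square ↑ +90°: 247 + 90 = 337°
split-comp 29° ↑ +209°: 337 + 209 = 546 → 546 − 360 = 186°
triadic ↑ +120°: 186 + 120 = 306°
split-comp 44° ↑ +224°: 306 + 224 = 530 → 530 − 360 = 170°
triadic ↓ −120°: 170 − 120 = 50°

50°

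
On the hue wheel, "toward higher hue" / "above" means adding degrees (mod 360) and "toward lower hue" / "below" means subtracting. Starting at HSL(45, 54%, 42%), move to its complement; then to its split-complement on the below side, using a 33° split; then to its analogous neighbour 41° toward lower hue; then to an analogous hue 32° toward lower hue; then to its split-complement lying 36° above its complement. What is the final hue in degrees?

155°

45 + 180 = 225°   (complement)
225 + 147 = 372 → 372 − 360 = 12°   (split-comp 33° ↓)
12 − 41 = -29 → -29 + 360 = 331°   (analog 41° ↓)
331 − 32 = 299°   (analog 32° ↓)
299 + 216 = 515 → 515 − 360 = 155°   (split-comp 36° ↑)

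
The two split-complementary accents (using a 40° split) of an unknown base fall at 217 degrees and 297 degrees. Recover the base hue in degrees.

The accents sit 40° either side of the complement, so the complement is their short-arc midpoint on the wheel.
Short-arc midpoint of 217° and 297°: 257°.
Base is 180° from the complement: 257 − 180 = 77°

77°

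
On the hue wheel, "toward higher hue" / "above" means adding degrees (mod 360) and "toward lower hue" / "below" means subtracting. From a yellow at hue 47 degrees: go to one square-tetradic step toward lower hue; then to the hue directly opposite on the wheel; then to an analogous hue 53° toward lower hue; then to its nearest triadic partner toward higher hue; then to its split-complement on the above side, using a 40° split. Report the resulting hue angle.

64°

square ↓ −90°: 47 − 90 = -43 → -43 + 360 = 317°
complement +180°: 317 + 180 = 497 → 497 − 360 = 137°
analog 53° ↓ −53°: 137 − 53 = 84°
triadic ↑ +120°: 84 + 120 = 204°
split-comp 40° ↑ +220°: 204 + 220 = 424 → 424 − 360 = 64°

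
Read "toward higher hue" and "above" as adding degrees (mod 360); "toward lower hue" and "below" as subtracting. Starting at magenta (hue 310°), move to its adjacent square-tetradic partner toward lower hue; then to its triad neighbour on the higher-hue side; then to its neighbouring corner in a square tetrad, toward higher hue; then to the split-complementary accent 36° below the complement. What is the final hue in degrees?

square ↓ −90°: 310 − 90 = 220°
triadic ↑ +120°: 220 + 120 = 340°
square ↑ +90°: 340 + 90 = 430 → 430 − 360 = 70°
split-comp 36° ↓ +144°: 70 + 144 = 214°

214°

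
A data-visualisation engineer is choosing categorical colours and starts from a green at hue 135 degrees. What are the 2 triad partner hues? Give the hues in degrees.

A triad places three hues 120° apart.
135 + 120 = 255°
135 + 240 = 375 → 375 − 360 = 15°

255° and 15°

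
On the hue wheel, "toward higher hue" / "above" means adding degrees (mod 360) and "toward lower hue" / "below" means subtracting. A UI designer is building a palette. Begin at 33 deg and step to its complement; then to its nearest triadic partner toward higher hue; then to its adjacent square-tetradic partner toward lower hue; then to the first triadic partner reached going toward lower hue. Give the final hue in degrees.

123°

33 + 180 = 213°   (complement)
213 + 120 = 333°   (triadic ↑)
333 − 90 = 243°   (square ↓)
243 − 120 = 123°   (triadic ↓)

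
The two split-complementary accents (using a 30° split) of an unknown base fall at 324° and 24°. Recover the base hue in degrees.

174°

The accents sit 30° either side of the complement, so the complement is their short-arc midpoint on the wheel.
Short-arc midpoint of 324° and 24°: 354°.
Base is 180° from the complement: 354 − 180 = 174°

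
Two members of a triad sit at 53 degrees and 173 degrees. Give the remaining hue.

A triad spaces three hues 120° apart.
The full set is {53°, 173°, 293°}.

293°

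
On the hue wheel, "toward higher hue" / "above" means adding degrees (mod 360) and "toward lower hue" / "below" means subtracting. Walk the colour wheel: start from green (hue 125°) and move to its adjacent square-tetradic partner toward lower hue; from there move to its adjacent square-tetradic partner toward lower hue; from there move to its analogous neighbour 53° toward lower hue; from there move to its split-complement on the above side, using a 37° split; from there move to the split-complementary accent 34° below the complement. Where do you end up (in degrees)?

−90° (square ↓): 125 − 90 = 35°
−90° (square ↓): 35 − 90 = -55 → -55 + 360 = 305°
−53° (analog 53° ↓): 305 − 53 = 252°
+217° (split-comp 37° ↑): 252 + 217 = 469 → 469 − 360 = 109°
+146° (split-comp 34° ↓): 109 + 146 = 255°

255°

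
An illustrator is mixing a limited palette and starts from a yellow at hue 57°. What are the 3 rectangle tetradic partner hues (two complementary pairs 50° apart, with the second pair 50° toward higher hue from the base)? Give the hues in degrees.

A rectangular tetradic uses two complementary pairs 50° apart: offsets 0°, 50°, 180°, 230°.
57 + 50 = 107°
57 + 180 = 237°
57 + 230 = 287°

107°, 237°, 287°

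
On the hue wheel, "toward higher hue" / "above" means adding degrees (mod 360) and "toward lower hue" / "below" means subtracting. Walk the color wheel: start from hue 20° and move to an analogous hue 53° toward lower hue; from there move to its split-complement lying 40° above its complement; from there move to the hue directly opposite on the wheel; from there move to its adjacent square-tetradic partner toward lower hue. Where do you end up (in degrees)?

analog 53° ↓ −53°: 20 − 53 = -33 → -33 + 360 = 327°
split-comp 40° ↑ +220°: 327 + 220 = 547 → 547 − 360 = 187°
complement +180°: 187 + 180 = 367 → 367 − 360 = 7°
square ↓ −90°: 7 − 90 = -83 → -83 + 360 = 277°

277°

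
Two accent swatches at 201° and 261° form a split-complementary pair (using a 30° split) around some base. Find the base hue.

The accents sit 30° either side of the complement, so the complement is their short-arc midpoint on the wheel.
Short-arc midpoint of 201° and 261°: 231°.
Base is 180° from the complement: 231 − 180 = 51°

51°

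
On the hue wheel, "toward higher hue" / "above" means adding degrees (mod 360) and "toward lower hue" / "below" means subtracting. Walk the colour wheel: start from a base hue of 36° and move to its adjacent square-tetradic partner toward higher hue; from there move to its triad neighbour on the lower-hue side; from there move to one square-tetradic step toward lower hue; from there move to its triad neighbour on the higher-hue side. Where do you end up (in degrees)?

+90° (square ↑): 36 + 90 = 126°
−120° (triadic ↓): 126 − 120 = 6°
−90° (square ↓): 6 − 90 = -84 → -84 + 360 = 276°
+120° (triadic ↑): 276 + 120 = 396 → 396 − 360 = 36°

36°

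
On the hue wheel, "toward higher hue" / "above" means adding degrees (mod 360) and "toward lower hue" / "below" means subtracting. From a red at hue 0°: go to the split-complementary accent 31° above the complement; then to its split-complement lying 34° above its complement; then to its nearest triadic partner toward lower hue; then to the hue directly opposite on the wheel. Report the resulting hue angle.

125°

0 + 211 = 211°   (split-comp 31° ↑)
211 + 214 = 425 → 425 − 360 = 65°   (split-comp 34° ↑)
65 − 120 = -55 → -55 + 360 = 305°   (triadic ↓)
305 + 180 = 485 → 485 − 360 = 125°   (complement)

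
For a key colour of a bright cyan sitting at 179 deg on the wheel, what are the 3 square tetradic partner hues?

269°, 359° and 89°

A square tetradic scheme places four hues every 90°.
179 + 90 = 269°
179 + 180 = 359°
179 + 270 = 449 → 449 − 360 = 89°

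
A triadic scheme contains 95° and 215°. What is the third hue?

A triad spaces three hues 120° apart.
The full set is {95°, 215°, 335°}.

335°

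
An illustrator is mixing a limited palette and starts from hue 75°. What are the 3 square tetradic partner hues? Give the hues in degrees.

A square tetradic scheme places four hues every 90°.
75 + 90 = 165°
75 + 180 = 255°
75 + 270 = 345°

165°, 255°, and 345°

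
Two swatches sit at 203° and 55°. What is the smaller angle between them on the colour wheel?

148°

|203 − 55| = 148.
148 ≤ 180, so the shorter arc is 148°.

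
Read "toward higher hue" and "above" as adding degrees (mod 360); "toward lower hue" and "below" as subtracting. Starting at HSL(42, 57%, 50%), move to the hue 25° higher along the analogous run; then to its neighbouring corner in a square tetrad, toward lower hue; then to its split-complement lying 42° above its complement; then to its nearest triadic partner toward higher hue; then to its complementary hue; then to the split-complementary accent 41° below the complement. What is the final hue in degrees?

+25° (analog 25° ↑): 42 + 25 = 67°
−90° (square ↓): 67 − 90 = -23 → -23 + 360 = 337°
+222° (split-comp 42° ↑): 337 + 222 = 559 → 559 − 360 = 199°
+120° (triadic ↑): 199 + 120 = 319°
+180° (complement): 319 + 180 = 499 → 499 − 360 = 139°
+139° (split-comp 41° ↓): 139 + 139 = 278°

278°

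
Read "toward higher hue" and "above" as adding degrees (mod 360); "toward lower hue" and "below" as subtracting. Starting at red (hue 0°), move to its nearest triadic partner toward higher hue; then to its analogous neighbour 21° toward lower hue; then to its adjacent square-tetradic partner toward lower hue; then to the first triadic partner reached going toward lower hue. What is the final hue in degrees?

0 + 120 = 120°   (triadic ↑)
120 − 21 = 99°   (analog 21° ↓)
99 − 90 = 9°   (square ↓)
9 − 120 = -111 → -111 + 360 = 249°   (triadic ↓)

249°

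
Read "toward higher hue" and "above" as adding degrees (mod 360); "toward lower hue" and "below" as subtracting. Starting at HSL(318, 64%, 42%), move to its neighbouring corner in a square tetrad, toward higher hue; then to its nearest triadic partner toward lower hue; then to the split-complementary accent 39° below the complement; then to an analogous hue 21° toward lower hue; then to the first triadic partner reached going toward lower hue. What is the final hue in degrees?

square ↑ +90°: 318 + 90 = 408 → 408 − 360 = 48°
triadic ↓ −120°: 48 − 120 = -72 → -72 + 360 = 288°
split-comp 39° ↓ +141°: 288 + 141 = 429 → 429 − 360 = 69°
analog 21° ↓ −21°: 69 − 21 = 48°
triadic ↓ −120°: 48 − 120 = -72 → -72 + 360 = 288°

288°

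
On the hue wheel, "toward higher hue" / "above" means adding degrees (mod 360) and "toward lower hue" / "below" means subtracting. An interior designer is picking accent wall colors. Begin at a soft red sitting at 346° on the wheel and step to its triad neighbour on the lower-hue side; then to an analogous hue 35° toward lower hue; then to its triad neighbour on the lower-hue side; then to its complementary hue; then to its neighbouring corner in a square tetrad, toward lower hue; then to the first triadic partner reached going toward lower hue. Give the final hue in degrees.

triadic ↓ −120°: 346 − 120 = 226°
analog 35° ↓ −35°: 226 − 35 = 191°
triadic ↓ −120°: 191 − 120 = 71°
complement +180°: 71 + 180 = 251°
square ↓ −90°: 251 − 90 = 161°
triadic ↓ −120°: 161 − 120 = 41°

41°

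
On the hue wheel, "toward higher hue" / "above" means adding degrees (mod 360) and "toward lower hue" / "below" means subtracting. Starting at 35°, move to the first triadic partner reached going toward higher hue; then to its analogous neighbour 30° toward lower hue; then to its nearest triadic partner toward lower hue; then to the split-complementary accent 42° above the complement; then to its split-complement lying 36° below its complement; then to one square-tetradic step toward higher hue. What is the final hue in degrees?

101°

+120° (triadic ↑): 35 + 120 = 155°
−30° (analog 30° ↓): 155 − 30 = 125°
−120° (triadic ↓): 125 − 120 = 5°
+222° (split-comp 42° ↑): 5 + 222 = 227°
+144° (split-comp 36° ↓): 227 + 144 = 371 → 371 − 360 = 11°
+90° (square ↑): 11 + 90 = 101°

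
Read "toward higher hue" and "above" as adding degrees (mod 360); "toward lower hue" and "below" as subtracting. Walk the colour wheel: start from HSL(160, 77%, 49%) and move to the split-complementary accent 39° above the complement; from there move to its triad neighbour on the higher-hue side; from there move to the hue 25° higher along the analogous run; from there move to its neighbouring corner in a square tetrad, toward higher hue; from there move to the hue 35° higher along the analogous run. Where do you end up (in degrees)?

289°

split-comp 39° ↑ +219°: 160 + 219 = 379 → 379 − 360 = 19°
triadic ↑ +120°: 19 + 120 = 139°
analog 25° ↑ +25°: 139 + 25 = 164°
square ↑ +90°: 164 + 90 = 254°
analog 35° ↑ +35°: 254 + 35 = 289°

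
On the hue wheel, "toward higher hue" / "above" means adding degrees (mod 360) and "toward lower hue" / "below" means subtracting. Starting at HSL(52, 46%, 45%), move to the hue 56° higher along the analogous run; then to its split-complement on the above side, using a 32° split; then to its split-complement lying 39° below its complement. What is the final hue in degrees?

101°

analog 56° ↑ +56°: 52 + 56 = 108°
split-comp 32° ↑ +212°: 108 + 212 = 320°
split-comp 39° ↓ +141°: 320 + 141 = 461 → 461 − 360 = 101°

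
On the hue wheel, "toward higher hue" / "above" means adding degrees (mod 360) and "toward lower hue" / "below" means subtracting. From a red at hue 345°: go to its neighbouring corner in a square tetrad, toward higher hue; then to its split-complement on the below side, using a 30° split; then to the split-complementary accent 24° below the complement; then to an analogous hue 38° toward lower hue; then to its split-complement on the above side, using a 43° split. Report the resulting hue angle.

345 + 90 = 435 → 435 − 360 = 75°   (square ↑)
75 + 150 = 225°   (split-comp 30° ↓)
225 + 156 = 381 → 381 − 360 = 21°   (split-comp 24° ↓)
21 − 38 = -17 → -17 + 360 = 343°   (analog 38° ↓)
343 + 223 = 566 → 566 − 360 = 206°   (split-comp 43° ↑)

206°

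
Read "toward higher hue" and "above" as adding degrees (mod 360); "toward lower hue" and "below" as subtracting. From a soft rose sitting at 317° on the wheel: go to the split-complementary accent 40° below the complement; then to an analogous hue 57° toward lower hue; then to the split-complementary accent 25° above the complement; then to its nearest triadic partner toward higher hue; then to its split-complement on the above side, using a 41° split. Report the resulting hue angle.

226°

317 + 140 = 457 → 457 − 360 = 97°   (split-comp 40° ↓)
97 − 57 = 40°   (analog 57° ↓)
40 + 205 = 245°   (split-comp 25° ↑)
245 + 120 = 365 → 365 − 360 = 5°   (triadic ↑)
5 + 221 = 226°   (split-comp 41° ↑)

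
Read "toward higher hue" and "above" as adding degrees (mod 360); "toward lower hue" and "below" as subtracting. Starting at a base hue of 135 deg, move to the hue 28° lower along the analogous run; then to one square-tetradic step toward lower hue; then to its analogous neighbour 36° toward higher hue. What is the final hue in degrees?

53°

−28° (analog 28° ↓): 135 − 28 = 107°
−90° (square ↓): 107 − 90 = 17°
+36° (analog 36° ↑): 17 + 36 = 53°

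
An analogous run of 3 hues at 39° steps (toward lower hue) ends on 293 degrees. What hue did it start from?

2 steps of 39° (toward lower hue) give a net shift of −78°.
Start = end − shift: 293 + 78 = 371 → 371 − 360 = 11°

11°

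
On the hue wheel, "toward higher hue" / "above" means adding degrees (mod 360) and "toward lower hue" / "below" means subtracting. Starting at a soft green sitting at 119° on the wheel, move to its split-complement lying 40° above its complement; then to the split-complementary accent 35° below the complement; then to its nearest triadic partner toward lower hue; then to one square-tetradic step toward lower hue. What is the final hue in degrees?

split-comp 40° ↑ +220°: 119 + 220 = 339°
split-comp 35° ↓ +145°: 339 + 145 = 484 → 484 − 360 = 124°
triadic ↓ −120°: 124 − 120 = 4°
square ↓ −90°: 4 − 90 = -86 → -86 + 360 = 274°

274°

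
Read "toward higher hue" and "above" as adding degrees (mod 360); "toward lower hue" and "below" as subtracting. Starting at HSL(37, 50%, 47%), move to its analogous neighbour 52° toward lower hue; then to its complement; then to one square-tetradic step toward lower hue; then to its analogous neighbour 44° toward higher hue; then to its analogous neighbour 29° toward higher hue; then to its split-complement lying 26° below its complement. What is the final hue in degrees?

302°

37 − 52 = -15 → -15 + 360 = 345°   (analog 52° ↓)
345 + 180 = 525 → 525 − 360 = 165°   (complement)
165 − 90 = 75°   (square ↓)
75 + 44 = 119°   (analog 44° ↑)
119 + 29 = 148°   (analog 29° ↑)
148 + 154 = 302°   (split-comp 26° ↓)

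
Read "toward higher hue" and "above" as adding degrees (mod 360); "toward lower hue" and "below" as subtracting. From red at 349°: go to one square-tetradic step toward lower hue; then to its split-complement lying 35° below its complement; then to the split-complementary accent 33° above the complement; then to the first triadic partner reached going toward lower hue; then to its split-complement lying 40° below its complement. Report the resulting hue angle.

277°

349 − 90 = 259°   (square ↓)
259 + 145 = 404 → 404 − 360 = 44°   (split-comp 35° ↓)
44 + 213 = 257°   (split-comp 33° ↑)
257 − 120 = 137°   (triadic ↓)
137 + 140 = 277°   (split-comp 40° ↓)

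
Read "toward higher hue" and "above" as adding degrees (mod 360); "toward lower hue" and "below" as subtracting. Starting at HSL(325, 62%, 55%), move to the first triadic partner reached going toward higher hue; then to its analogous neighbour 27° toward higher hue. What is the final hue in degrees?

112°

triadic ↑ +120°: 325 + 120 = 445 → 445 − 360 = 85°
analog 27° ↑ +27°: 85 + 27 = 112°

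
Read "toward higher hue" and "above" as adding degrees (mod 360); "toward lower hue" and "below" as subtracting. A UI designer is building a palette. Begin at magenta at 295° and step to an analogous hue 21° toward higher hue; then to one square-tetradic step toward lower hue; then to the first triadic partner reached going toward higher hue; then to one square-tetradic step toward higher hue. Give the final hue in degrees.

76°

analog 21° ↑ +21°: 295 + 21 = 316°
square ↓ −90°: 316 − 90 = 226°
triadic ↑ +120°: 226 + 120 = 346°
square ↑ +90°: 346 + 90 = 436 → 436 − 360 = 76°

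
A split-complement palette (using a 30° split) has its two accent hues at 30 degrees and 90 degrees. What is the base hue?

240°

The accents sit 30° either side of the complement, so the complement is their short-arc midpoint on the wheel.
Short-arc midpoint of 30° and 90°: 60°.
Base is 180° from the complement: 60 − 180 = -120 → -120 + 360 = 240°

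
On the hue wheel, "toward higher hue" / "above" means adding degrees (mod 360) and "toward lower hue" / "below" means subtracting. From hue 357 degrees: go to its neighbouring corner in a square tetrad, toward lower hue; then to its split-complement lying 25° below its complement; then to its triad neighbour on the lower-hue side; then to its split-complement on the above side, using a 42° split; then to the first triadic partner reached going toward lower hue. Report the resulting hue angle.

44°

357 − 90 = 267°   (square ↓)
267 + 155 = 422 → 422 − 360 = 62°   (split-comp 25° ↓)
62 − 120 = -58 → -58 + 360 = 302°   (triadic ↓)
302 + 222 = 524 → 524 − 360 = 164°   (split-comp 42° ↑)
164 − 120 = 44°   (triadic ↓)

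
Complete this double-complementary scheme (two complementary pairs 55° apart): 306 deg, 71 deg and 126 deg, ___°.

251°

A rectangular tetradic uses two complementary pairs 55° apart: offsets 0°, 55°, 180°, 235°.
Among {71°, 126°, 306°}, 126° and 306° are a 180° pair.
The remaining hue 71° needs its own complement: 71 + 180 = 251°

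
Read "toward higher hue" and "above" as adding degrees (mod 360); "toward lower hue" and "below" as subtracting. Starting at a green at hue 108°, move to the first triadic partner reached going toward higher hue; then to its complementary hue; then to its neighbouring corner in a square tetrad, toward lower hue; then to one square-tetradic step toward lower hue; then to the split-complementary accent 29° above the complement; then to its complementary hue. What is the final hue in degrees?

+120° (triadic ↑): 108 + 120 = 228°
+180° (complement): 228 + 180 = 408 → 408 − 360 = 48°
−90° (square ↓): 48 − 90 = -42 → -42 + 360 = 318°
−90° (square ↓): 318 − 90 = 228°
+209° (split-comp 29° ↑): 228 + 209 = 437 → 437 − 360 = 77°
+180° (complement): 77 + 180 = 257°

257°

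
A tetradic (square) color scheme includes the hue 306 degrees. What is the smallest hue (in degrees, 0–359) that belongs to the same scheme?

36°

A square tetradic scheme places four hues every 90°.
The full set through 306° is {36°, 126°, 216°, 306°}.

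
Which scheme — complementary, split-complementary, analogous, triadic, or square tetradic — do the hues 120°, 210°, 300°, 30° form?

square tetradic

Sort the hues: 30°, 120°, 210°, 300°.
Successive gaps around the wheel: 90°, 90°, 90°, 90°.
Four hues every 90° form a square tetradic scheme.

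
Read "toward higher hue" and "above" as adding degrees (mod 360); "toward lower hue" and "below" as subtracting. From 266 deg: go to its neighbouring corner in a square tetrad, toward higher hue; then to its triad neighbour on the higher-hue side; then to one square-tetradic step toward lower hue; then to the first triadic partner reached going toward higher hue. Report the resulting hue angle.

146°

square ↑ +90°: 266 + 90 = 356°
triadic ↑ +120°: 356 + 120 = 476 → 476 − 360 = 116°
square ↓ −90°: 116 − 90 = 26°
triadic ↑ +120°: 26 + 120 = 146°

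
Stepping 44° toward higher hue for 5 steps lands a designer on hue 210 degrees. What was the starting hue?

350°

5 steps of 44° (toward higher hue) give a net shift of +220°.
Start = end − shift: 210 − 220 = -10 → -10 + 360 = 350°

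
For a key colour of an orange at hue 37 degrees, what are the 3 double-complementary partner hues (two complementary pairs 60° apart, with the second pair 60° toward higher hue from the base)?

97°, 217° and 277°

A rectangular tetradic uses two complementary pairs 60° apart: offsets 0°, 60°, 180°, 240°.
37 + 60 = 97°
37 + 180 = 217°
37 + 240 = 277°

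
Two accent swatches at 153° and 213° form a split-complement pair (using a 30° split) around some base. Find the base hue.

3°

The accents sit 30° either side of the complement, so the complement is their short-arc midpoint on the wheel.
Short-arc midpoint of 153° and 213°: 183°.
Base is 180° from the complement: 183 − 180 = 3°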